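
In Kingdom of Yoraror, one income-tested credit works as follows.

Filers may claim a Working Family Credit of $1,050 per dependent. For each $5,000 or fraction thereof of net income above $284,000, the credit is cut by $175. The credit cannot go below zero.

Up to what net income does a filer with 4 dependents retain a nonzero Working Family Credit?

$399,000

Full credit = 4 × $1,050 = $4,200.
After 23 increments the reduction is 23 × $175 = $4,025, leaving $175; one more increment wipes it out. Increment 23 ends at excess 23 × $5,000 = $115,000, so the highest qualifying income is $284,000 + $115,000 = $399,000.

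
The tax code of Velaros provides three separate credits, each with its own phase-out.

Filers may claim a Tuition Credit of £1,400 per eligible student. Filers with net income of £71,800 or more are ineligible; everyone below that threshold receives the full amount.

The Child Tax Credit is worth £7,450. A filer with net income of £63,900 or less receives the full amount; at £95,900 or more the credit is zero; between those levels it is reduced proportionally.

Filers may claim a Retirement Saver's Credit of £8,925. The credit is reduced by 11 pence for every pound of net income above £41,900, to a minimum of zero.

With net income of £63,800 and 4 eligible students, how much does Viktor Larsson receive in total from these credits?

£19,566

Tuition Credit: base = 4 × £1,400 = £5,600. £63,800 is below the £71,800 cutoff, so the full £5,600 applies.
Child Tax Credit: £63,800 is at or below the £63,900 threshold, so the full £7,450 applies.
Retirement Saver's Credit: 11% of the £21,900 excess over £41,900 is £2,409; credit = £8,925 − £2,409 = £6,516.
Total: £5,600 + £7,450 + £6,516 = £19,566.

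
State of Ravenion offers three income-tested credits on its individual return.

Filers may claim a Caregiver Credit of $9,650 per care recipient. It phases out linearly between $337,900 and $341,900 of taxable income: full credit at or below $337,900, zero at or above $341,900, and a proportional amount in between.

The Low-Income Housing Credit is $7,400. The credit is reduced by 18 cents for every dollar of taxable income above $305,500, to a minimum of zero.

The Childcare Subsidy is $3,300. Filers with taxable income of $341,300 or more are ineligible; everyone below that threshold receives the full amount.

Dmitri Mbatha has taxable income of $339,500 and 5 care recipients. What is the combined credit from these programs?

Caregiver Credit: base = 5 × $9,650 = $48,250. $339,500 is $1,600 into a $4,000 phase-out range, leaving 2,400/4,000 of the credit: $48,250 × 2,400/4,000 = $28,950.
Low-Income Housing Credit: 18% of the $34,000 excess over $305,500 is $6,120; credit = $7,400 − $6,120 = $1,280.
Childcare Subsidy: $339,500 is below the $341,300 cutoff, so the full $3,300 applies.
Total: $28,950 + $1,280 + $3,300 = $33,530.

$33,530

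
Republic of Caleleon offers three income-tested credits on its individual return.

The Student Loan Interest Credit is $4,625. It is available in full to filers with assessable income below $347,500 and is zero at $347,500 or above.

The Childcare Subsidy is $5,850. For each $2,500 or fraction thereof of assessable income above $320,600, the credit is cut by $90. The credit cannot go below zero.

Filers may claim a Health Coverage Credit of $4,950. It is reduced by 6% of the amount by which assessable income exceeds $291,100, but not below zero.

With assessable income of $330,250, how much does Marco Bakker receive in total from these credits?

Student Loan Interest Credit: $330,250 is below the $347,500 cutoff, so the full $4,625 applies.
Childcare Subsidy: income exceeds $320,600 by $9,650, which is 4 full-or-partial $2,500 increments; reduction = 4 × $90 = $360, leaving $5,490.
Health Coverage Credit: 6% of the $39,150 excess over $291,100 is $2,349; credit = $4,950 − $2,349 = $2,601.
Total: $4,625 + $5,490 + $2,601 = $12,716.

$12,716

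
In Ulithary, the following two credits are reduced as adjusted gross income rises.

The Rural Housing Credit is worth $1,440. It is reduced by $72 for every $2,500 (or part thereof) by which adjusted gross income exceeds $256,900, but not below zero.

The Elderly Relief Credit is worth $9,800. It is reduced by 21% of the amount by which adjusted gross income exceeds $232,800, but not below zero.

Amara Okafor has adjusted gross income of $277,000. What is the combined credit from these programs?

Rural Housing Credit: income exceeds $256,900 by $20,100, which is 9 full-or-partial $2,500 increments; reduction = 9 × $72 = $648, leaving $792.
Elderly Relief Credit: 21% of the $44,200 excess over $232,800 is $9,282; credit = $9,800 − $9,282 = $518.
Total: $792 + $518 = $1,310.

$1,310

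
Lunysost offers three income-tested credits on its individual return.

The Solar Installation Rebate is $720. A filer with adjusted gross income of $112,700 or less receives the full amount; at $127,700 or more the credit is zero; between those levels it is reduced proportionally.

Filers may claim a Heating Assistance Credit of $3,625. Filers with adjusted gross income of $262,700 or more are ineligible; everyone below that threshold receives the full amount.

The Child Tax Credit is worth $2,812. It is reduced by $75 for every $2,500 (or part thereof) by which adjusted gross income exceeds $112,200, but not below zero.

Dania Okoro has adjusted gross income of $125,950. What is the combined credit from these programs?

$6,071

Solar Installation Rebate: $125,950 is $13,250 into a $15,000 phase-out range, leaving 1,750/15,000 of the credit: $720 × 1,750/15,000 = $84.
Heating Assistance Credit: $125,950 is below the $262,700 cutoff, so the full $3,625 applies.
Child Tax Credit: income exceeds $112,200 by $13,750, which is 6 full-or-partial $2,500 increments; reduction = 6 × $75 = $450, leaving $2,362.
Total: $84 + $3,625 + $2,362 = $6,071.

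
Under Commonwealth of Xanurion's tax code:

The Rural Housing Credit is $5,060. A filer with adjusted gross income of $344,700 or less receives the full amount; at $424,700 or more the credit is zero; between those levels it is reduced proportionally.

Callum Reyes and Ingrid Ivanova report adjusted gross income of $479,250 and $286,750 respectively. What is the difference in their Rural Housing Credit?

Callum ($479,250): Rural Housing Credit: $479,250 is at or above $424,700, so the credit is $0.
Ingrid ($286,750): Rural Housing Credit: $286,750 is at or below the $344,700 threshold, so the full $5,060 applies.
Difference: |$0 − $5,060| = $5,060.

$5,060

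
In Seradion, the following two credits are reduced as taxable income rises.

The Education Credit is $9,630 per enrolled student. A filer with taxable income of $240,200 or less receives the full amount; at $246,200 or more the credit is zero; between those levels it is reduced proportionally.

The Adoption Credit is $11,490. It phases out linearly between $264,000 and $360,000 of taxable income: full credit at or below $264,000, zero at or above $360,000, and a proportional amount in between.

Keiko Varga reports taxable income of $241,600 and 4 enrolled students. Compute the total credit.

$41,022

Education Credit: base = 4 × $9,630 = $38,520. $241,600 is $1,400 into a $6,000 phase-out range, leaving 4,600/6,000 of the credit: $38,520 × 4,600/6,000 = $29,532.
Adoption Credit: $241,600 is at or below the $264,000 threshold, so the full $11,490 applies.
Total: $29,532 + $11,490 = $41,022.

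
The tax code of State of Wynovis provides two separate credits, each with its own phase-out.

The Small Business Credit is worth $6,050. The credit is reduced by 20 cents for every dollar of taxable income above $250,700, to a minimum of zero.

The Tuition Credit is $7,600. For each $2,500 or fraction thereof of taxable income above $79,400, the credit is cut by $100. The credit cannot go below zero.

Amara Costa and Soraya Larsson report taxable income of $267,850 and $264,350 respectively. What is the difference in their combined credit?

Amara ($267,850): Small Business Credit: 20% of the $17,150 excess over $250,700 is $3,430; credit = $6,050 − $3,430 = $2,620. Tuition Credit: income exceeds $79,400 by $188,450 → 76 increments × $100 = $7,600 ≥ base, so the credit is $0. total $2,620 + $0 = $2,620
Soraya ($264,350): Small Business Credit: 20% of the $13,650 excess over $250,700 is $2,730; credit = $6,050 − $2,730 = $3,320. Tuition Credit: income exceeds $79,400 by $184,950, which is 74 full-or-partial $2,500 increments; reduction = 74 × $100 = $7,400, leaving $200. total $3,320 + $200 = $3,520
Difference: |$2,620 − $3,520| = $900.

$900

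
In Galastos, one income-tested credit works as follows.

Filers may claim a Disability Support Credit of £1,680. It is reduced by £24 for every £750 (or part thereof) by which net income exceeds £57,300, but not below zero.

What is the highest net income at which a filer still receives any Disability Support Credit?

After 69 increments the reduction is 69 × £24 = £1,656, leaving £24; one more increment wipes it out. Increment 69 ends at excess 69 × £750 = £51,750, so the highest qualifying income is £57,300 + £51,750 = £109,050.

£109,050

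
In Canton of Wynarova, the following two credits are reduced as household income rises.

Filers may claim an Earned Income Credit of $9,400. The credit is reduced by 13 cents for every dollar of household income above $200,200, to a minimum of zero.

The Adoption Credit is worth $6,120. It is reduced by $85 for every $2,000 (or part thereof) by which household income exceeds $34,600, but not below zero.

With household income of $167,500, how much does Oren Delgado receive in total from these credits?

$9,825

Earned Income Credit: $167,500 is at or below the $200,200 threshold, so the full $9,400 applies.
Adoption Credit: income exceeds $34,600 by $132,900, which is 67 full-or-partial $2,000 increments; reduction = 67 × $85 = $5,695, leaving $425.
Total: $9,400 + $425 = $9,825.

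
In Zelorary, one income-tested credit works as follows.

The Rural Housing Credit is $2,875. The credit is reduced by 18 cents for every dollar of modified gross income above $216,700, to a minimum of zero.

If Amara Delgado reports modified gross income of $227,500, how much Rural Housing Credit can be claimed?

Rural Housing Credit: 18% of the $10,800 excess over $216,700 is $1,944; credit = $2,875 − $1,944 = $931.

$931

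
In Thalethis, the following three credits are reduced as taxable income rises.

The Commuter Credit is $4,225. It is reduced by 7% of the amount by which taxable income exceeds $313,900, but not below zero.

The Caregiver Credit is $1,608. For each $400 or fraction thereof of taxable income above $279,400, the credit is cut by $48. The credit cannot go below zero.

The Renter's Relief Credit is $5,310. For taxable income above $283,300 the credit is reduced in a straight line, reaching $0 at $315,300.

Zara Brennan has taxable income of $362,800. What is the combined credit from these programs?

Commuter Credit: 7% of the $48,900 excess over $313,900 is $3,423; credit = $4,225 − $3,423 = $802.
Caregiver Credit: income exceeds $279,400 by $83,400 → 209 increments × $48 = $10,032 ≥ base, so the credit is $0.
Renter's Relief Credit: $362,800 is at or above $315,300, so the credit is $0.
Total: $802 + $0 + $0 = $802.

$802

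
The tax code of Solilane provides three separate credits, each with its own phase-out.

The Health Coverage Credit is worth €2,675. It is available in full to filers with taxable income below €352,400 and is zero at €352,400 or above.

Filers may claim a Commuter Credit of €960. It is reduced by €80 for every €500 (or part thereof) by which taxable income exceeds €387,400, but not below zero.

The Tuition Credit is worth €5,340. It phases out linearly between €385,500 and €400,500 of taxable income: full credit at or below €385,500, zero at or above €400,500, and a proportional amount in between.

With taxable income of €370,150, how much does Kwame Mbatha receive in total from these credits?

Health Coverage Credit: €370,150 meets or exceeds the €352,400 cutoff, so the credit is €0.
Commuter Credit: €370,150 is at or below the €387,400 threshold, so the full €960 applies.
Tuition Credit: €370,150 is at or below the €385,500 threshold, so the full €5,340 applies.
Total: €0 + €960 + €5,340 = €6,300.

€6,300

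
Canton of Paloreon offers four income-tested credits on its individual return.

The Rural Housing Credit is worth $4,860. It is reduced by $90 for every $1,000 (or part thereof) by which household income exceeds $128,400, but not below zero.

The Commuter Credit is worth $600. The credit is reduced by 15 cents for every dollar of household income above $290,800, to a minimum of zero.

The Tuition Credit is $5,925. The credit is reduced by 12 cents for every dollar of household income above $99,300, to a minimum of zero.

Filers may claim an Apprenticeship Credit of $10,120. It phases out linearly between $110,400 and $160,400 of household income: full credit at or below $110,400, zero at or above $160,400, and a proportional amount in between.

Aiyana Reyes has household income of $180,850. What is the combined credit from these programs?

Rural Housing Credit: income exceeds $128,400 by $52,450, which is 53 full-or-partial $1,000 increments; reduction = 53 × $90 = $4,770, leaving $90.
Commuter Credit: $180,850 is at or below the $290,800 threshold, so the full $600 applies.
Tuition Credit: 12% of the $81,550 excess over $99,300 is $9,786 ≥ base, so the credit is $0.
Apprenticeship Credit: $180,850 is at or above $160,400, so the credit is $0.
Total: $90 + $600 + $0 + $0 = $690.

$690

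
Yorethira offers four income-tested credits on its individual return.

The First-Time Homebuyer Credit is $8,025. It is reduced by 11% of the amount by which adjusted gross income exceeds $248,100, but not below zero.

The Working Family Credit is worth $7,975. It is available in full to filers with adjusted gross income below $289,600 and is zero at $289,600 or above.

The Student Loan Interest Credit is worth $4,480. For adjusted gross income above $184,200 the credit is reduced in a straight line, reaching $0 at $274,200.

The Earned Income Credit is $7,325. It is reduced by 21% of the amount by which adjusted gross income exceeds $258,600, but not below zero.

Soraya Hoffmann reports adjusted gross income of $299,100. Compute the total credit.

First-Time Homebuyer Credit: 11% of the $51,000 excess over $248,100 is $5,610; credit = $8,025 − $5,610 = $2,415.
Working Family Credit: $299,100 meets or exceeds the $289,600 cutoff, so the credit is $0.
Student Loan Interest Credit: $299,100 is at or above $274,200, so the credit is $0.
Earned Income Credit: 21% of the $40,500 excess over $258,600 is $8,505 ≥ base, so the credit is $0.
Total: $2,415 + $0 + $0 + $0 = $2,415.

$2,415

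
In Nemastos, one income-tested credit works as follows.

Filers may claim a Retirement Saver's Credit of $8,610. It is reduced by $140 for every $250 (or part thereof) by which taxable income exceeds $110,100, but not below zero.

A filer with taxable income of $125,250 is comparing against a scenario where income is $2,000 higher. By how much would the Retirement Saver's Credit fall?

At $125,250 — income exceeds $110,100 by $15,150, which is 61 full-or-partial $250 increments; reduction = 61 × $140 = $8,540, leaving $70.
At $127,250 — income exceeds $110,100 by $17,150 → 69 increments × $140 = $9,660 ≥ base, so the credit is $0.
Lost: $70 − $0 = $70.

$70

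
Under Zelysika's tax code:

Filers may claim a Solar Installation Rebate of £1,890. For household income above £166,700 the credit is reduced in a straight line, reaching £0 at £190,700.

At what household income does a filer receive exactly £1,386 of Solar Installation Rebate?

£1,386 is 1,386/1,890 of the full £1,890, so 504/1,890 of the £24,000 range has been used: income = £166,700 + £24,000 × 504/1,890 = £173,100.

£173,100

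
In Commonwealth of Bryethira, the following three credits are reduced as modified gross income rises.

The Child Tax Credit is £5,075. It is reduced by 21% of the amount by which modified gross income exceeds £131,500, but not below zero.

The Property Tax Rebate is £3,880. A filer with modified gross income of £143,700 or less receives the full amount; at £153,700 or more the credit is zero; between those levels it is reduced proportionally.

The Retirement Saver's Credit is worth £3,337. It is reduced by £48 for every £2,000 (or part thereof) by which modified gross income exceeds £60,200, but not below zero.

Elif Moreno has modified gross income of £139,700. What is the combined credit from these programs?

£8,650

Child Tax Credit: 21% of the £8,200 excess over £131,500 is £1,722; credit = £5,075 − £1,722 = £3,353.
Property Tax Rebate: £139,700 is at or below the £143,700 threshold, so the full £3,880 applies.
Retirement Saver's Credit: income exceeds £60,200 by £79,500, which is 40 full-or-partial £2,000 increments; reduction = 40 × £48 = £1,920, leaving £1,417.
Total: £3,353 + £3,880 + £1,417 = £8,650.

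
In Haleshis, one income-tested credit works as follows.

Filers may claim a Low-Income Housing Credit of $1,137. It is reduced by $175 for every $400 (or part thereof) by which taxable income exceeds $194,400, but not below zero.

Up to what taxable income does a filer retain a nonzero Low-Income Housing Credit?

$196,800

After 6 increments the reduction is 6 × $175 = $1,050, leaving $87; one more increment wipes it out. Increment 6 ends at excess 6 × $400 = $2,400, so the highest qualifying income is $194,400 + $2,400 = $196,800.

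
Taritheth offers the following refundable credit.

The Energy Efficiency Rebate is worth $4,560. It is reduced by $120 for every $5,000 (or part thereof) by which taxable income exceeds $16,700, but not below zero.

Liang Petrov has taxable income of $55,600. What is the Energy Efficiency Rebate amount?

$3,600

Energy Efficiency Rebate: income exceeds $16,700 by $38,900, which is 8 full-or-partial $5,000 increments; reduction = 8 × $120 = $960, leaving $3,600.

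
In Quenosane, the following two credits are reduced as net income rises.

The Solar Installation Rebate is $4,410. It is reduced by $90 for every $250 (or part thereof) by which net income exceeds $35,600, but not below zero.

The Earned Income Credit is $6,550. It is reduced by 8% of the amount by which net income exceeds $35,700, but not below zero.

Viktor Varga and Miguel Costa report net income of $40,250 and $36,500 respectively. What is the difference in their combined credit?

Viktor ($40,250): Solar Installation Rebate: income exceeds $35,600 by $4,650, which is 19 full-or-partial $250 increments; reduction = 19 × $90 = $1,710, leaving $2,700. Earned Income Credit: 8% of the $4,550 excess over $35,700 is $364; credit = $6,550 − $364 = $6,186. total $2,700 + $6,186 = $8,886
Miguel ($36,500): Solar Installation Rebate: income exceeds $35,600 by $900, which is 4 full-or-partial $250 increments; reduction = 4 × $90 = $360, leaving $4,050. Earned Income Credit: 8% of the $800 excess over $35,700 is $64; credit = $6,550 − $64 = $6,486. total $4,050 + $6,486 = $10,536
Difference: |$8,886 − $10,536| = $1,650.

$1,650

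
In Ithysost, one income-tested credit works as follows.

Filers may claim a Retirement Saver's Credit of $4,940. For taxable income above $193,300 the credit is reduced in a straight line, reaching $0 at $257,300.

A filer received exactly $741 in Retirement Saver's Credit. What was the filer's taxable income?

$741 is 741/4,940 of the full $4,940, so 4,199/4,940 of the $64,000 range has been used: income = $193,300 + $64,000 × 4,199/4,940 = $247,700.

$247,700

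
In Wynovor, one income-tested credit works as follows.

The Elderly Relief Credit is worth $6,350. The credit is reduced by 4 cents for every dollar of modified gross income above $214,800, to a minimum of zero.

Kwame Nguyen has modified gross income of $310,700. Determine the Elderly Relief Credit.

Elderly Relief Credit: 4% of the $95,900 excess over $214,800 is $3,836; credit = $6,350 − $3,836 = $2,514.

$2,514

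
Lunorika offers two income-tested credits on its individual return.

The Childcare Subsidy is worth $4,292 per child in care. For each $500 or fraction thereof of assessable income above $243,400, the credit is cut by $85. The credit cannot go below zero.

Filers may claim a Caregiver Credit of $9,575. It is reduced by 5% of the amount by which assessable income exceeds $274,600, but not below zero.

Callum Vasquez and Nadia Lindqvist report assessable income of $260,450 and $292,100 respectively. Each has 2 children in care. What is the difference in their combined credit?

Callum ($260,450): Childcare Subsidy: base = 2 × $4,292 = $8,584. income exceeds $243,400 by $17,050, which is 35 full-or-partial $500 increments; reduction = 35 × $85 = $2,975, leaving $5,609. Caregiver Credit: $260,450 is at or below the $274,600 threshold, so the full $9,575 applies. total $5,609 + $9,575 = $15,184
Nadia ($292,100): Childcare Subsidy: base = 2 × $4,292 = $8,584. income exceeds $243,400 by $48,700, which is 98 full-or-partial $500 increments; reduction = 98 × $85 = $8,330, leaving $254. Caregiver Credit: 5% of the $17,500 excess over $274,600 is $875; credit = $9,575 − $875 = $8,700. total $254 + $8,700 = $8,954
Difference: |$15,184 − $8,954| = $6,230.

$6,230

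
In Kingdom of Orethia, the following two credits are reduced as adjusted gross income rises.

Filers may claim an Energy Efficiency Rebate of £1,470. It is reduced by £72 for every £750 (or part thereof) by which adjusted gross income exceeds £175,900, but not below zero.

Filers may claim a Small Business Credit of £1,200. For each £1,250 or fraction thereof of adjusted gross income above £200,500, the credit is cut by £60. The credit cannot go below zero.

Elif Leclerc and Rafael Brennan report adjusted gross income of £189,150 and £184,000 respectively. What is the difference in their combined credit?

£504

Elif (£189,150): Energy Efficiency Rebate: income exceeds £175,900 by £13,250, which is 18 full-or-partial £750 increments; reduction = 18 × £72 = £1,296, leaving £174. Small Business Credit: £189,150 is at or below the £200,500 threshold, so the full £1,200 applies. total £174 + £1,200 = £1,374
Rafael (£184,000): Energy Efficiency Rebate: income exceeds £175,900 by £8,100, which is 11 full-or-partial £750 increments; reduction = 11 × £72 = £792, leaving £678. Small Business Credit: £184,000 is at or below the £200,500 threshold, so the full £1,200 applies. total £678 + £1,200 = £1,878
Difference: |£1,374 − £1,878| = £504.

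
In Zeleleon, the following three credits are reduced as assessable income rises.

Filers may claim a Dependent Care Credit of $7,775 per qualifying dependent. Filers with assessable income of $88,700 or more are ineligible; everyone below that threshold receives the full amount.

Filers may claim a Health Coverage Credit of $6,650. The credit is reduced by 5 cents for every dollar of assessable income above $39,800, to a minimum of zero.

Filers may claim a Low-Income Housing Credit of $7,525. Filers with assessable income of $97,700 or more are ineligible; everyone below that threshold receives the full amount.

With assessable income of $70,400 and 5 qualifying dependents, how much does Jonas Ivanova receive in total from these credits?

Dependent Care Credit: base = 5 × $7,775 = $38,875. $70,400 is below the $88,700 cutoff, so the full $38,875 applies.
Health Coverage Credit: 5% of the $30,600 excess over $39,800 is $1,530; credit = $6,650 − $1,530 = $5,120.
Low-Income Housing Credit: $70,400 is below the $97,700 cutoff, so the full $7,525 applies.
Total: $38,875 + $5,120 + $7,525 = $51,520.

$51,520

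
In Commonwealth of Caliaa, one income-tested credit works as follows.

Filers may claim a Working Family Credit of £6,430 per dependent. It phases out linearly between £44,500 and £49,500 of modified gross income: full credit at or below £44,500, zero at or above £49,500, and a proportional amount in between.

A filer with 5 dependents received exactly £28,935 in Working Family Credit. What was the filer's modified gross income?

£45,000

Full credit = 5 × £6,430 = £32,150.
£28,935 is 28,935/32,150 of the full £32,150, so 3,215/32,150 of the £5,000 range has been used: income = £44,500 + £5,000 × 3,215/32,150 = £45,000.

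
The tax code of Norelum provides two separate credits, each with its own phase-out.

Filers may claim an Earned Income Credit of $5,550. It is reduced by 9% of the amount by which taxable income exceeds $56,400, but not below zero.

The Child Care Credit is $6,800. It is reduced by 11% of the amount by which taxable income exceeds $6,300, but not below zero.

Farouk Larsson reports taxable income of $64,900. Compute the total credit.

Earned Income Credit: 9% of the $8,500 excess over $56,400 is $765; credit = $5,550 − $765 = $4,785.
Child Care Credit: 11% of the $58,600 excess over $6,300 is $6,446; credit = $6,800 − $6,446 = $354.
Total: $4,785 + $354 = $5,139.

$5,139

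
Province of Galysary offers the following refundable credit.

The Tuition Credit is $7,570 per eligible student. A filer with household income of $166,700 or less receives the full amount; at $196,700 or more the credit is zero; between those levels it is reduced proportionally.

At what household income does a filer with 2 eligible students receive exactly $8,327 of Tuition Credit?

Full credit = 2 × $7,570 = $15,140.
$8,327 is 8,327/15,140 of the full $15,140, so 6,813/15,140 of the $30,000 range has been used: income = $166,700 + $30,000 × 6,813/15,140 = $180,200.

$180,200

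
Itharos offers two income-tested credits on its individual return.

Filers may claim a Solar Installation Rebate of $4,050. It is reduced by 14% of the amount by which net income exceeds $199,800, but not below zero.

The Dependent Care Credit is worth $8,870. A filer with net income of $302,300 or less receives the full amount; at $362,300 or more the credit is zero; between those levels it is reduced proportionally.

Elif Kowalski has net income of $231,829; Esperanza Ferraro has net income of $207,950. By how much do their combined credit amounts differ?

$2,909

Elif ($231,829): Solar Installation Rebate: 14% of the $32,029 excess over $199,800 is $4,484.06 ≥ base, so the credit is $0. Dependent Care Credit: $231,829 is at or below the $302,300 threshold, so the full $8,870 applies. total $0 + $8,870 = $8,870
Esperanza ($207,950): Solar Installation Rebate: 14% of the $8,150 excess over $199,800 is $1,141; credit = $4,050 − $1,141 = $2,909. Dependent Care Credit: $207,950 is at or below the $302,300 threshold, so the full $8,870 applies. total $2,909 + $8,870 = $11,779
Difference: |$8,870 − $11,779| = $2,909.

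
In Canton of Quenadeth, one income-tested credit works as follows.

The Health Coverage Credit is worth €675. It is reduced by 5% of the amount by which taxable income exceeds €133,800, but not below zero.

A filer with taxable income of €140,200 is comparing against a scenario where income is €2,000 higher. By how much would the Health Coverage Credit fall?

At €140,200 — 5% of the €6,400 excess over €133,800 is €320; credit = €675 − €320 = €355.
At €142,200 — 5% of the €8,400 excess over €133,800 is €420; credit = €675 − €420 = €255.
Lost: €355 − €255 = €100.

€100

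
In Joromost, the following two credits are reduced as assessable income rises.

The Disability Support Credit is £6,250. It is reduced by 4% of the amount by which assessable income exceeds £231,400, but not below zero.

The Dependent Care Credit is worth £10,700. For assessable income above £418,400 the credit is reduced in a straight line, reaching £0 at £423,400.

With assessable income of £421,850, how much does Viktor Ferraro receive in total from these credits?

£3,317

Disability Support Credit: 4% of the £190,450 excess over £231,400 is £7,618 ≥ base, so the credit is £0.
Dependent Care Credit: £421,850 is £3,450 into a £5,000 phase-out range, leaving 1,550/5,000 of the credit: £10,700 × 1,550/5,000 = £3,317.
Total: £0 + £3,317 = £3,317.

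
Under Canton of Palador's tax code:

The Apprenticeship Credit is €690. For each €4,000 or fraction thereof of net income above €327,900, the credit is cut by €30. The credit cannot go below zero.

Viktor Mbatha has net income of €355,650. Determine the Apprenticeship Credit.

€480

Apprenticeship Credit: income exceeds €327,900 by €27,750, which is 7 full-or-partial €4,000 increments; reduction = 7 × €30 = €210, leaving €480.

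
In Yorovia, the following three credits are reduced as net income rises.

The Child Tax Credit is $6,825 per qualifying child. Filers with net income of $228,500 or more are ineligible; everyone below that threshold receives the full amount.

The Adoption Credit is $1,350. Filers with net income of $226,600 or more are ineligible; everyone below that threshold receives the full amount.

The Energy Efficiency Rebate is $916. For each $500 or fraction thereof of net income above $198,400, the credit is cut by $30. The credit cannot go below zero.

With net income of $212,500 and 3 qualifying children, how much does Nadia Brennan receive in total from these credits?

$21,871

Child Tax Credit: base = 3 × $6,825 = $20,475. $212,500 is below the $228,500 cutoff, so the full $20,475 applies.
Adoption Credit: $212,500 is below the $226,600 cutoff, so the full $1,350 applies.
Energy Efficiency Rebate: income exceeds $198,400 by $14,100, which is 29 full-or-partial $500 increments; reduction = 29 × $30 = $870, leaving $46.
Total: $20,475 + $1,350 + $46 = $21,871.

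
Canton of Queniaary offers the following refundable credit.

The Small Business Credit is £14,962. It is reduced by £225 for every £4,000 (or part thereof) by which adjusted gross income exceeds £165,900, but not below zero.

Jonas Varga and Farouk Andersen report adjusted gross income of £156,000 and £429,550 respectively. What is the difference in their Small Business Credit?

£14,850

Jonas (£156,000): Small Business Credit: £156,000 is at or below the £165,900 threshold, so the full £14,962 applies.
Farouk (£429,550): Small Business Credit: income exceeds £165,900 by £263,650, which is 66 full-or-partial £4,000 increments; reduction = 66 × £225 = £14,850, leaving £112.
Difference: |£14,962 − £112| = £14,850.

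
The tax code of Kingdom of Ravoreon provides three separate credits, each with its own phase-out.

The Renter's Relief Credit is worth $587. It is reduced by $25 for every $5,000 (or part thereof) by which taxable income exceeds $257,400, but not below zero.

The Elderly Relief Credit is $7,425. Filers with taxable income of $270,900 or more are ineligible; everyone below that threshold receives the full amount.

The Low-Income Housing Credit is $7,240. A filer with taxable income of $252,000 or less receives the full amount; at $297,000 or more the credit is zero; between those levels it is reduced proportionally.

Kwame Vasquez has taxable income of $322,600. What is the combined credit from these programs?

Renter's Relief Credit: income exceeds $257,400 by $65,200, which is 14 full-or-partial $5,000 increments; reduction = 14 × $25 = $350, leaving $237.
Elderly Relief Credit: $322,600 meets or exceeds the $270,900 cutoff, so the credit is $0.
Low-Income Housing Credit: $322,600 is at or above $297,000, so the credit is $0.
Total: $237 + $0 + $0 = $237.

$237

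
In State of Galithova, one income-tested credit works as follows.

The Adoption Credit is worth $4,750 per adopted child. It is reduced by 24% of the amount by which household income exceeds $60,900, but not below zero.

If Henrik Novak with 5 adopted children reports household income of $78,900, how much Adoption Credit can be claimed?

$19,430

Adoption Credit: base = 5 × $4,750 = $23,750. 24% of the $18,000 excess over $60,900 is $4,320; credit = $23,750 − $4,320 = $19,430.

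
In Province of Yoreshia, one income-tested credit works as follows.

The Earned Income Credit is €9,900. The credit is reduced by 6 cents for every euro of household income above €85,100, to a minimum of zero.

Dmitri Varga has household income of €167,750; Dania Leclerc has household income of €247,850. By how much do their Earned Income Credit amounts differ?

€4,806

Dmitri (€167,750): Earned Income Credit: 6% of the €82,650 excess over €85,100 is €4,959; credit = €9,900 − €4,959 = €4,941.
Dania (€247,850): Earned Income Credit: 6% of the €162,750 excess over €85,100 is €9,765; credit = €9,900 − €9,765 = €135.
Difference: |€4,941 − €135| = €4,806.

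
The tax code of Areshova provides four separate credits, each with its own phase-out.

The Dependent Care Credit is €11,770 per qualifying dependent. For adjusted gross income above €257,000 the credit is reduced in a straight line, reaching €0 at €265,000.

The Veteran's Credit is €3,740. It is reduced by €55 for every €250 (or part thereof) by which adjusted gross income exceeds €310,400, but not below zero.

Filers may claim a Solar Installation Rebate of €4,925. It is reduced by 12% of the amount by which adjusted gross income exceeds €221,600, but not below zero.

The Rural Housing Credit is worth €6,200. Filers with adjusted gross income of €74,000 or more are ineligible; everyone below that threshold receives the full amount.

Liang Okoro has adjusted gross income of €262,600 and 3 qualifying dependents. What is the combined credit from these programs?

Dependent Care Credit: base = 3 × €11,770 = €35,310. €262,600 is €5,600 into a €8,000 phase-out range, leaving 2,400/8,000 of the credit: €35,310 × 2,400/8,000 = €10,593.
Veteran's Credit: €262,600 is at or below the €310,400 threshold, so the full €3,740 applies.
Solar Installation Rebate: 12% of the €41,000 excess over €221,600 is €4,920; credit = €4,925 − €4,920 = €5.
Rural Housing Credit: €262,600 meets or exceeds the €74,000 cutoff, so the credit is €0.
Total: €10,593 + €3,740 + €5 + €0 = €14,338.

€14,338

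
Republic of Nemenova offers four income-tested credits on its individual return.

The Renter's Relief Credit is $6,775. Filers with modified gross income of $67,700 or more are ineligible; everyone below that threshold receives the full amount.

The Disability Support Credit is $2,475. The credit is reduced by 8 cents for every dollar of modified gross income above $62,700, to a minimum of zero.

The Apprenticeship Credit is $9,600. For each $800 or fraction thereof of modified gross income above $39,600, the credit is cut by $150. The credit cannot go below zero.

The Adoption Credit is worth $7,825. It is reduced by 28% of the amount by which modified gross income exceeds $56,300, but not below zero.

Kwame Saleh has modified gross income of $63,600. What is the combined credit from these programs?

Renter's Relief Credit: $63,600 is below the $67,700 cutoff, so the full $6,775 applies.
Disability Support Credit: 8% of the $900 excess over $62,700 is $72; credit = $2,475 − $72 = $2,403.
Apprenticeship Credit: income exceeds $39,600 by $24,000, which is 30 full-or-partial $800 increments; reduction = 30 × $150 = $4,500, leaving $5,100.
Adoption Credit: 28% of the $7,300 excess over $56,300 is $2,044; credit = $7,825 − $2,044 = $5,781.
Total: $6,775 + $2,403 + $5,100 + $5,781 = $20,059.

$20,059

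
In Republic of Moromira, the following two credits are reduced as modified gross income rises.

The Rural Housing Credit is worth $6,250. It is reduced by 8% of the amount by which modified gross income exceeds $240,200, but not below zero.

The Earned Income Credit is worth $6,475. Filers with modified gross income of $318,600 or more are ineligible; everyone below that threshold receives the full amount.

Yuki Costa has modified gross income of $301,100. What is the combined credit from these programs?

Rural Housing Credit: 8% of the $60,900 excess over $240,200 is $4,872; credit = $6,250 − $4,872 = $1,378.
Earned Income Credit: $301,100 is below the $318,600 cutoff, so the full $6,475 applies.
Total: $1,378 + $6,475 = $7,853.

$7,853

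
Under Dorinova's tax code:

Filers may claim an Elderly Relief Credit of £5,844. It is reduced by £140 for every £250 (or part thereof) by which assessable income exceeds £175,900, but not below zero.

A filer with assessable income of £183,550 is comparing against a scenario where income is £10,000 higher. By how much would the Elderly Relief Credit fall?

At £183,550 — income exceeds £175,900 by £7,650, which is 31 full-or-partial £250 increments; reduction = 31 × £140 = £4,340, leaving £1,504.
At £193,550 — income exceeds £175,900 by £17,650 → 71 increments × £140 = £9,940 ≥ base, so the credit is £0.
Lost: £1,504 − £0 = £1,504.

£1,504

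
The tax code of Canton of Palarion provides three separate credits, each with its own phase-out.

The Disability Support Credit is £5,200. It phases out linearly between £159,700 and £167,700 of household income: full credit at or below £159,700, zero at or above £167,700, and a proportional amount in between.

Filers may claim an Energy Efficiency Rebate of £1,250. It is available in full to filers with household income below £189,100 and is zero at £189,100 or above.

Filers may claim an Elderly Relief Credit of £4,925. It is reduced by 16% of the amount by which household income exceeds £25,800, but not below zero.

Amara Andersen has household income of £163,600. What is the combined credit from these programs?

Disability Support Credit: £163,600 is £3,900 into a £8,000 phase-out range, leaving 4,100/8,000 of the credit: £5,200 × 4,100/8,000 = £2,665.
Energy Efficiency Rebate: £163,600 is below the £189,100 cutoff, so the full £1,250 applies.
Elderly Relief Credit: 16% of the £137,800 excess over £25,800 is £22,048 ≥ base, so the credit is £0.
Total: £2,665 + £1,250 + £0 = £3,915.

£3,915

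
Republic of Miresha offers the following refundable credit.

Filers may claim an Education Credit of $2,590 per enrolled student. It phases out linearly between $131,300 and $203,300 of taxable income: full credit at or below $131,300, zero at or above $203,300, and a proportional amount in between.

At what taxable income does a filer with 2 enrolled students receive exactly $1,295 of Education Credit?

Full credit = 2 × $2,590 = $5,180.
$1,295 is 1,295/5,180 of the full $5,180, so 3,885/5,180 of the $72,000 range has been used: income = $131,300 + $72,000 × 3,885/5,180 = $185,300.

$185,300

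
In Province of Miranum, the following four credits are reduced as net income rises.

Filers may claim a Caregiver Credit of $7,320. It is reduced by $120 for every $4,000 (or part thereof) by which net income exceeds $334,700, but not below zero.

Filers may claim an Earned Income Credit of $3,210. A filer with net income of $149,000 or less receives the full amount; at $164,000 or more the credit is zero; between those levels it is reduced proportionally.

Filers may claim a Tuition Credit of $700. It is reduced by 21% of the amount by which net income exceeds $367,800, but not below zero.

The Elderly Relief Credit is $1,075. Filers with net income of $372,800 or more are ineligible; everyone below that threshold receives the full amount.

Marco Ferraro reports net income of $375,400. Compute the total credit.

Caregiver Credit: income exceeds $334,700 by $40,700, which is 11 full-or-partial $4,000 increments; reduction = 11 × $120 = $1,320, leaving $6,000.
Earned Income Credit: $375,400 is at or above $164,000, so the credit is $0.
Tuition Credit: 21% of the $7,600 excess over $367,800 is $1,596 ≥ base, so the credit is $0.
Elderly Relief Credit: $375,400 meets or exceeds the $372,800 cutoff, so the credit is $0.
Total: $6,000 + $0 + $0 + $0 = $6,000.

$6,000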